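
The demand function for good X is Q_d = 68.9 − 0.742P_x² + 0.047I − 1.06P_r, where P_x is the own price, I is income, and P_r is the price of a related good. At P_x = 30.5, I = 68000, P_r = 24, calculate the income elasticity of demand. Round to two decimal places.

1.25

Substituting, Q_d = 68.9 − 0.742(30.5)² + 0.047(68000) − 1.06(24) = 68.9 − 690.2455 + 3196 − 25.44 = 2549.2145.
∂Q_d/∂I = +0.047, so E_I = 0.047·(68000/2549.2145) ≈ 1.25.
E_I > 1: normal good (luxury).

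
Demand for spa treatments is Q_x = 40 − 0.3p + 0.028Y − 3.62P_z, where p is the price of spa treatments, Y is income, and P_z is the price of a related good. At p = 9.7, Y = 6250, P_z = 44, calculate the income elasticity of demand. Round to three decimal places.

At the given point, Q_x = 40 − 0.3(9.7) + 0.028(6250) − 3.62(44) = 40 − 2.91 + 175 − 159.28 = 52.81.
∂Q_x/∂Y = +0.028, so E_I = 0.028·(6250/52.81) ≈ 3.314.
E_I > 1: normal good (luxury).

3.314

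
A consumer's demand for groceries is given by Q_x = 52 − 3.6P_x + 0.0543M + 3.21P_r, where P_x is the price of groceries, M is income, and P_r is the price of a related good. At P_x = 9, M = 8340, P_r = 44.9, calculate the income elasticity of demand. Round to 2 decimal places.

Substituting, Q_x = 52 − 3.6(9) + 0.0543(8340) + 3.21(44.9) = 52 − 32.4 + 452.862 + 144.129 = 616.591.
∂Q_x/∂M = +0.0543, so E_I = 0.0543·(8340/616.591) ≈ 0.73.
E_I ∈ (0,1): normal good (necessity).

0.73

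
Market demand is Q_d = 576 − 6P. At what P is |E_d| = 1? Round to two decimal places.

For linear demand Q_d = a − bP, E = −bP/(a − bP). |E| = 1 ⇒ bP = a − bP ⇒ P = a/(2b).
P = 576/(2·6) = 48.00.

48.00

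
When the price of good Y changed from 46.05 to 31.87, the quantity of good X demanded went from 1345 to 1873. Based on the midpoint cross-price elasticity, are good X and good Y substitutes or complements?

%ΔQ_x = (1873 − 1345)/[(1345+1873)/2] = 528/1609 ≈ 0.3282.
%ΔP_y = (31.87 − 46.05)/[(46.05+31.87)/2] ≈ -0.3640.
E_xy = 0.3282/-0.3640 ≈ -0.902.
E_xy < 0, so the goods are complements.

complements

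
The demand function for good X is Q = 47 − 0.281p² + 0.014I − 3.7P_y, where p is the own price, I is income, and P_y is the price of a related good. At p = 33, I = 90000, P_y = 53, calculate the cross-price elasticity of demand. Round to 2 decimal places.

-0.24

Q = 47 − 0.281(33)² + 0.014(90000) − 3.7(53) = 47 − 306.009 + 1260 − 196.1 = 804.891.
∂Q/∂P_y = −3.7, so E_xy = -3.7·(53/804.891) ≈ -0.24.
E_xy < 0: the goods are complements.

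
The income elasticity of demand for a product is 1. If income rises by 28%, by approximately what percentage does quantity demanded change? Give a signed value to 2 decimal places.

%ΔQ ≈ E × %ΔI = (1) × (28%) = 28.00%.

28.00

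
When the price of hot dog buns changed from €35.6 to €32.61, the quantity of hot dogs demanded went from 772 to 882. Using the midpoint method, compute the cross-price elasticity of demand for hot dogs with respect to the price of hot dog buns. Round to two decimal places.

-1.52

%ΔQ_x = (882 − 772)/[(772+882)/2] = 110/827 ≈ 0.1330.
%ΔP_y = (32.61 − 35.6)/[(35.6+32.61)/2] ≈ -0.0877.
E_xy = 0.1330/-0.0877 ≈ -1.52.
E_xy < 0, so hot dogs and hot dog buns are complements.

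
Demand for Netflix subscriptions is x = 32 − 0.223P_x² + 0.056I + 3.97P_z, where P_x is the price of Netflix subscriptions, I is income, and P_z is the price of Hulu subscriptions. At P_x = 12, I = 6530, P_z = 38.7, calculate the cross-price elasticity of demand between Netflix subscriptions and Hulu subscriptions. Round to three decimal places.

0.296

At the given point, x = 32 − 0.223(12)² + 0.056(6530) + 3.97(38.7) = 32 − 32.112 + 365.68 + 153.639 = 519.207.
∂x/∂P_z = +3.97, so E_xy = 3.97·(38.7/519.207) ≈ 0.296.
E_xy > 0: the goods are substitutes.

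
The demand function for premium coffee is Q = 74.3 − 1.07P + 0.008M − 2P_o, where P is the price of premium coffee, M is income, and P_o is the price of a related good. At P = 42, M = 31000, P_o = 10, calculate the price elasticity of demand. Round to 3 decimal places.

At the given point, Q = 74.3 − 1.07(42) + 0.008(31000) − 2(10) = 74.3 − 44.94 + 248 − 20 = 257.36.
∂Q/∂P = −1.07, so E_p = (−1.07)·(42/257.36) ≈ -0.175.
|E_p| < 1: demand is inelastic.

-0.175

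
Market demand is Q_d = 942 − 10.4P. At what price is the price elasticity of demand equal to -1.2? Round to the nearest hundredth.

Set −bP/(a − bP) = −1.2 ⇒ bP = 1.2(a − bP) ⇒ bP(1+1.2) = 1.2·a.
P = 1.2·942/(10.4·2.2) ≈ 49.41.

49.41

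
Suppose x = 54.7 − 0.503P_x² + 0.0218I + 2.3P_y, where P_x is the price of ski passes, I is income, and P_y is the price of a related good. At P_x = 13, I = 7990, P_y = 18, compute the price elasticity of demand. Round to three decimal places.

At the given point, x = 54.7 − 0.503(13)² + 0.0218(7990) + 2.3(18) = 54.7 − 85.007 + 174.182 + 41.4 = 185.275.
∂x/∂P_x = −2·0.503·P_x = -13.078, so E_p = -13.078·(13/185.275) ≈ -0.918.
|E_p| < 1: demand is inelastic.

-0.918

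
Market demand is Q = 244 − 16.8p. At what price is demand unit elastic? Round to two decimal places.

7.26

For linear demand Q = a − bp, E = −bp/(a − bp). |E| = 1 ⇒ bp = a − bp ⇒ p = a/(2b).
p = 244/(2·16.8) ≈ 7.26.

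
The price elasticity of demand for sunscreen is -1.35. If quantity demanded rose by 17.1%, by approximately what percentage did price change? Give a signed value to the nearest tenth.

%ΔQ ≈ E × %ΔP ⇒ %ΔP = %ΔQ / E = (17.1%)/(-1.35) ≈ -12.7%.

-12.7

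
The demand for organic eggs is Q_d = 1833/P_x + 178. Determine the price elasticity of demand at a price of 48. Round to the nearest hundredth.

-0.18

At P_x = 48, Q_d = 216.1875.
dQ_d/dP_x = −1833/P_x² = −0.7956.
Point elasticity E = (dQ_d/dP_x)·(P_x/Q_d) = -0.7956 × 48/216.1875 ≈ -0.18.
|E| < 1, so demand is inelastic at this price.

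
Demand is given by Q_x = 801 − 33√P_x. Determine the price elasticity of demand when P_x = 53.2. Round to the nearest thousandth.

-0.215

At P_x = 53.2, Q_x = 560.3035.
dQ_x/dP_x = −33/(2√P_x) = −33/(2·7.2938).
Point elasticity E = (dQ_x/dP_x)·(P_x/Q_x) = -2.2622 × 53.2/560.3035 ≈ -0.215.
|E| < 1, so demand is inelastic at this price.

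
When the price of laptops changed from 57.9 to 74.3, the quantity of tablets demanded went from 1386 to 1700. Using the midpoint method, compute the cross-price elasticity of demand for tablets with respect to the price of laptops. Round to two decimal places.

%ΔQ_x = (1700 − 1386)/[(1386+1700)/2] = 314/1543 ≈ 0.2035.
%ΔP_y = (74.3 − 57.9)/[(57.9+74.3)/2] ≈ 0.2481.
E_xy = 0.2035/0.2481 ≈ 0.82.
E_xy > 0, so tablets and laptops are substitutes.

0.82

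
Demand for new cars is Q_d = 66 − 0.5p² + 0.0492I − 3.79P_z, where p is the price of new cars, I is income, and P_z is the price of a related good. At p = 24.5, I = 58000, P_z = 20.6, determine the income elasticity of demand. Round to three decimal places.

1.123

First evaluate Q_d: 66 − 0.5(24.5)² + 0.0492(58000) − 3.79(20.6) = 66 − 300.125 + 2853.6 − 78.074 = 2541.401.
∂Q_d/∂I = +0.0492, so E_I = 0.0492·(58000/2541.401) ≈ 1.123.
E_I > 1: normal good (luxury).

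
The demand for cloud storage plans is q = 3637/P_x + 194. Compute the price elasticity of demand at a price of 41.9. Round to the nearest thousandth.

At P_x = 41.9, q = 280.8019.
dq/dP_x = −3637/P_x² = −2.0716.
Point elasticity E = (dq/dP_x)·(P_x/q) = -2.0716 × 41.9/280.8019 ≈ -0.309.
|E| < 1, so demand is inelastic at this price.

-0.309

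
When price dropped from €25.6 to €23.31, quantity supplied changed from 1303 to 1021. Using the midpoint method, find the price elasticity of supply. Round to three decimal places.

2.592

%ΔQ = (1021 − 1303)/[(1303 + 1021)/2] = -282/1162 ≈ -0.2427.
%Δp = (23.31 − 25.6)/[(25.6 + 23.31)/2] = -2.29/24.455 ≈ -0.0936.
Arc elasticity E = %ΔQ/%Δp ≈ -0.2427/-0.0936 ≈ 2.592.
|E| > 1: supply is elastic over this range.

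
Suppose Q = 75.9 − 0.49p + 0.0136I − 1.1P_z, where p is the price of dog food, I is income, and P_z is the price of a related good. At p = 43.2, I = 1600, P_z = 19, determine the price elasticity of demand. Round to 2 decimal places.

Evaluating quantity at (p, I, P_z) gives Q = 75.9 − 0.49(43.2) + 0.0136(1600) − 1.1(19) = 75.9 − 21.168 + 21.76 − 20.9 = 55.592.
∂Q/∂p = −0.49, so E_p = (−0.49)·(43.2/55.592) ≈ -0.38.
|E_p| < 1: demand is inelastic.

-0.38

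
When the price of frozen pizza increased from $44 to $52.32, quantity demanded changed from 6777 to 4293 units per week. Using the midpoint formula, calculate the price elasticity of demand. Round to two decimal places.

%ΔQ = (4293 − 6777)/[(6777 + 4293)/2] = -2484/5535 ≈ -0.4488.
%Δp = (52.32 − 44)/[(44 + 52.32)/2] = 8.32/48.16 ≈ 0.1728.
Arc elasticity E = %ΔQ/%Δp ≈ -0.4488/0.1728 ≈ -2.60.
|E| > 1: demand is elastic over this range.

-2.60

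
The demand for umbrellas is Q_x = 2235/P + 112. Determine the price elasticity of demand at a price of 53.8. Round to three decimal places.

-0.271

At P = 53.8, Q_x = 153.5428.
dQ_x/dP = −2235/P² = −0.7722.
Point elasticity E = (dQ_x/dP)·(P/Q_x) = -0.7722 × 53.8/153.5428 ≈ -0.271.
|E| < 1, so demand is inelastic at this price.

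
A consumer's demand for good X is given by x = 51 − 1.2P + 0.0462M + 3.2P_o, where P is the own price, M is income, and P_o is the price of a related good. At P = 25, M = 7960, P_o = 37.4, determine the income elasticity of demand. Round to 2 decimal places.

0.72

Substituting, x = 51 − 1.2(25) + 0.0462(7960) + 3.2(37.4) = 51 − 30 + 367.752 + 119.68 = 508.432.
∂x/∂M = +0.0462, so E_I = 0.0462·(7960/508.432) ≈ 0.72.
E_I ∈ (0,1): normal good (necessity).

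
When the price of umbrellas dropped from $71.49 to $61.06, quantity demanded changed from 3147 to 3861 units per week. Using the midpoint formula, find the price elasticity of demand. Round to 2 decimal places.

%ΔQ = (3861 − 3147)/[(3147 + 3861)/2] = 714/3504 ≈ 0.2038.
%Δp = (61.06 − 71.49)/[(71.49 + 61.06)/2] = -10.43/66.275 ≈ -0.1574.
Arc elasticity E = %ΔQ/%Δp ≈ 0.2038/-0.1574 ≈ -1.29.
|E| > 1: demand is elastic over this range.

-1.29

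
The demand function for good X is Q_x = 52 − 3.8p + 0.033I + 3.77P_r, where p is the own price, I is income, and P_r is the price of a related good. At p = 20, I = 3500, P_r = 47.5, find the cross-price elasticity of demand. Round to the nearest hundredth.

0.66

First evaluate Q_x: 52 − 3.8(20) + 0.033(3500) + 3.77(47.5) = 52 − 76 + 115.5 + 179.075 = 270.575.
∂Q_x/∂P_r = +3.77, so E_xy = 3.77·(47.5/270.575) ≈ 0.66.
E_xy > 0: the goods are substitutes.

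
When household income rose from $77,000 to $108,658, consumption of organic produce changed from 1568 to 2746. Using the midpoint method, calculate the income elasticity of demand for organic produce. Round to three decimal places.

1.601

%ΔQ = (2746 − 1568)/[(1568+2746)/2] = 1178/2157 ≈ 0.5461.
%ΔM = (108,658 − 77,000)/[(77,000+108,658)/2] = 31658/92829 ≈ 0.3410.
E_I = %ΔQ/%ΔM ≈ 1.601.
E_I > 1: normal good (luxury).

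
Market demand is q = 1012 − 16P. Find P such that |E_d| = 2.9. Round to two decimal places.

Set −bP/(a − bP) = −2.9 ⇒ bP = 2.9(a − bP) ⇒ bP(1+2.9) = 2.9·a.
P = 2.9·1012/(16·3.9) ≈ 47.03.

47.03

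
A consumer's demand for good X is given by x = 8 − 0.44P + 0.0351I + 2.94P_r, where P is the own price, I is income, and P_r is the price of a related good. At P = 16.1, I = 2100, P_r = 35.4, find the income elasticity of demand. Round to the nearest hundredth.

Evaluating quantity at (P, I, P_r) gives x = 8 − 0.44(16.1) + 0.0351(2100) + 2.94(35.4) = 8 − 7.084 + 73.71 + 104.076 = 178.702.
∂x/∂I = +0.0351, so E_I = 0.0351·(2100/178.702) ≈ 0.41.
E_I ∈ (0,1): normal good (necessity).

0.41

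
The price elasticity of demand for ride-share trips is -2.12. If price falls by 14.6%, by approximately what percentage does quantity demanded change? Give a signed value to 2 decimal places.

%ΔQ ≈ E × %ΔP = (-2.12) × (-14.6%) ≈ 30.95%.

30.95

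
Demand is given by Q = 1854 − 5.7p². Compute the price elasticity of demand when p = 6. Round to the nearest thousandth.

At p = 6, Q = 1648.8.
dQ/dp = −2·5.7·p = −68.4.
Point elasticity E = (dQ/dp)·(p/Q) = -68.4 × 6/1648.8 ≈ -0.249.
|E| < 1, so demand is inelastic at this price.

-0.249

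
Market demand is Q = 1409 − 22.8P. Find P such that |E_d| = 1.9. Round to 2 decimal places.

40.49

Set −bP/(a − bP) = −1.9 ⇒ bP = 1.9(a − bP) ⇒ bP(1+1.9) = 1.9·a.
P = 1.9·1409/(22.8·2.9) ≈ 40.49.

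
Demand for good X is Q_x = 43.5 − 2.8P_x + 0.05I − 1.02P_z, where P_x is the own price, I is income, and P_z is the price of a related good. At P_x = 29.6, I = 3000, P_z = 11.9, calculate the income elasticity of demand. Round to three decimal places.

Q_x = 43.5 − 2.8(29.6) + 0.05(3000) − 1.02(11.9) = 43.5 − 82.88 + 150 − 12.138 = 98.482.
∂Q_x/∂I = +0.05, so E_I = 0.05·(3000/98.482) ≈ 1.523.
E_I > 1: normal good (luxury).

1.523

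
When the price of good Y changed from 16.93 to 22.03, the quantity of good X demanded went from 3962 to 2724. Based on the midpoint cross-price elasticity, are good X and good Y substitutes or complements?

%ΔQ_x = (2724 − 3962)/[(3962+2724)/2] = -1238/3343 ≈ -0.3703.
%ΔP_y = (22.03 − 16.93)/[(16.93+22.03)/2] ≈ 0.2618.
E_xy = -0.3703/0.2618 ≈ -1.415.
E_xy < 0, so the goods are complements.

complements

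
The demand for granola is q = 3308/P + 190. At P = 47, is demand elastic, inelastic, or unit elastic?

inelastic

At P = 47, q = 260.383.
dq/dP = −3308/P² = −1.4975.
Point elasticity E = (dq/dP)·(P/q) = -1.4975 × 47/260.383 ≈ -0.270.
|E| ≈ 0.270 < 1, so demand is inelastic.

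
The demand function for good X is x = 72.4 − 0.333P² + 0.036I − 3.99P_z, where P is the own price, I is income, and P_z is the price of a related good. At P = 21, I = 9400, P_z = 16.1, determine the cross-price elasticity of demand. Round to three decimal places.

-0.322

Evaluating quantity at (P, I, P_z) gives x = 72.4 − 0.333(21)² + 0.036(9400) − 3.99(16.1) = 72.4 − 146.853 + 338.4 − 64.239 = 199.708.
∂x/∂P_z = −3.99, so E_xy = -3.99·(16.1/199.708) ≈ -0.322.
E_xy < 0: the goods are complements.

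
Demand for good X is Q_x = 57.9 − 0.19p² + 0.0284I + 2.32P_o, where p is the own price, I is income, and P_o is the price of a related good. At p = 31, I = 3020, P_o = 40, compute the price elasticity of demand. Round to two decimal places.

-6.78

Substituting, Q_x = 57.9 − 0.19(31)² + 0.0284(3020) + 2.32(40) = 57.9 − 182.59 + 85.768 + 92.8 = 53.878.
∂Q_x/∂p = −2·0.19·p = -11.78, so E_p = -11.78·(31/53.878) ≈ -6.78.
|E_p| > 1: demand is elastic.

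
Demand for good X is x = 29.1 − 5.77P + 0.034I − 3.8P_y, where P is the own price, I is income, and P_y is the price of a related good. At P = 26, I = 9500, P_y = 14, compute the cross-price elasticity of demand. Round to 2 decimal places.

-0.36

x = 29.1 − 5.77(26) + 0.034(9500) − 3.8(14) = 29.1 − 150.02 + 323 − 53.2 = 148.88.
∂x/∂P_y = −3.8, so E_xy = -3.8·(14/148.88) ≈ -0.36.
E_xy < 0: the goods are complements.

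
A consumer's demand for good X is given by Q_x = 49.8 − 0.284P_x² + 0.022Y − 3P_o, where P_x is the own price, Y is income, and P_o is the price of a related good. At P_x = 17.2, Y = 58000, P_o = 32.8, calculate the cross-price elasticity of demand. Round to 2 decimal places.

-0.09

At the given point, Q_x = 49.8 − 0.284(17.2)² + 0.022(58000) − 3(32.8) = 49.8 − 84.0186 + 1276 − 98.4 = 1143.3814.
∂Q_x/∂P_o = −3, so E_xy = -3·(32.8/1143.3814) ≈ -0.09.
E_xy < 0: the goods are complements.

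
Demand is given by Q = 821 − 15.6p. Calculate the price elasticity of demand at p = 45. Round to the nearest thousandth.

-5.899

At p = 45, Q = 119.
dQ/dp = −15.6.
Point elasticity E = (dQ/dp)·(p/Q) = -15.6 × 45/119 ≈ -5.899.
|E| > 1, so demand is elastic at this price.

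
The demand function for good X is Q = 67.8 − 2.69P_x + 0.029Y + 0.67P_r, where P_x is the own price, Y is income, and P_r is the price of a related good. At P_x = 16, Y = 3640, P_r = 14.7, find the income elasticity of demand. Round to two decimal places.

0.75

Q = 67.8 − 2.69(16) + 0.029(3640) + 0.67(14.7) = 67.8 − 43.04 + 105.56 + 9.849 = 140.169.
∂Q/∂Y = +0.029, so E_I = 0.029·(3640/140.169) ≈ 0.75.
E_I ∈ (0,1): normal good (necessity).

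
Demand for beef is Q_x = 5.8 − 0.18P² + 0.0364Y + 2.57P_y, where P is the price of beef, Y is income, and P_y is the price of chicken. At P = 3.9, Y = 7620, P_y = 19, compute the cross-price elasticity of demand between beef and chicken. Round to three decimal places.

First evaluate Q_x: 5.8 − 0.18(3.9)² + 0.0364(7620) + 2.57(19) = 5.8 − 2.7378 + 277.368 + 48.83 = 329.2602.
∂Q_x/∂P_y = +2.57, so E_xy = 2.57·(19/329.2602) ≈ 0.148.
E_xy > 0: the goods are substitutes.

0.148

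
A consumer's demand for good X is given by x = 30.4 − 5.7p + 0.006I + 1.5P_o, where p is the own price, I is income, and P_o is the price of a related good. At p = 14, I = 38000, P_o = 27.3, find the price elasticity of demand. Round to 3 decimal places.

-0.363

Evaluating quantity at (p, I, P_o) gives x = 30.4 − 5.7(14) + 0.006(38000) + 1.5(27.3) = 30.4 − 79.8 + 228 + 40.95 = 219.55.
∂x/∂p = −5.7, so E_p = (−5.7)·(14/219.55) ≈ -0.363.
|E_p| < 1: demand is inelastic.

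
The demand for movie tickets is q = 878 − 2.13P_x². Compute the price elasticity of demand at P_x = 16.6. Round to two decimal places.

At P_x = 16.6, q = 291.0572.
dq/dP_x = −2·2.13·P_x = −70.716.
Point elasticity E = (dq/dP_x)·(P_x/q) = -70.716 × 16.6/291.0572 ≈ -4.03.
|E| > 1, so demand is elastic at this price.

-4.03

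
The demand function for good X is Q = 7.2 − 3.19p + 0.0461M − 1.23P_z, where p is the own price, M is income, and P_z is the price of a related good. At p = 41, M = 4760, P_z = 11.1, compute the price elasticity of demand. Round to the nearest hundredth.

Q = 7.2 − 3.19(41) + 0.0461(4760) − 1.23(11.1) = 7.2 − 130.79 + 219.436 − 13.653 = 82.193.
∂Q/∂p = −3.19, so E_p = (−3.19)·(41/82.193) ≈ -1.59.
|E_p| > 1: demand is elastic.

-1.59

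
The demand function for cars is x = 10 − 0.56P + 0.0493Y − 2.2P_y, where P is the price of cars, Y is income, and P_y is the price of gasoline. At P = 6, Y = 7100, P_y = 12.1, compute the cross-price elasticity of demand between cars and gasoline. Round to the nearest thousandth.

-0.081

x = 10 − 0.56(6) + 0.0493(7100) − 2.2(12.1) = 10 − 3.36 + 350.03 − 26.62 = 330.05.
∂x/∂P_y = −2.2, so E_xy = -2.2·(12.1/330.05) ≈ -0.081.
E_xy < 0: the goods are complements.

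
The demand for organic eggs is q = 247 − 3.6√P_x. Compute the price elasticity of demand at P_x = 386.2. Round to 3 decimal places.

At P_x = 386.2, q = 176.2529.
dq/dP_x = −3.6/(2√P_x) = −3.6/(2·19.652).
Point elasticity E = (dq/dP_x)·(P_x/q) = -0.0916 × 386.2/176.2529 ≈ -0.201.
|E| < 1, so demand is inelastic at this price.

-0.201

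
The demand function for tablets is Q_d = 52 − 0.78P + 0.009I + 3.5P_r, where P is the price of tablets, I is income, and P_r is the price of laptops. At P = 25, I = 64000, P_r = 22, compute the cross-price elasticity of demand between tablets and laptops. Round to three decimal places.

Q_d = 52 − 0.78(25) + 0.009(64000) + 3.5(22) = 52 − 19.5 + 576 + 77 = 685.5.
∂Q_d/∂P_r = +3.5, so E_xy = 3.5·(22/685.5) ≈ 0.112.
E_xy > 0: the goods are substitutes.

0.112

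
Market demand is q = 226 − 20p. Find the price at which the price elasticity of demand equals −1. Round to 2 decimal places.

For linear demand q = a − bp, E = −bp/(a − bp). |E| = 1 ⇒ bp = a − bp ⇒ p = a/(2b).
p = 226/(2·20) = 5.65.

5.65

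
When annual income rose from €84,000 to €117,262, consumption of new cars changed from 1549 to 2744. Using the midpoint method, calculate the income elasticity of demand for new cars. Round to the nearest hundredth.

%ΔQ = (2744 − 1549)/[(1549+2744)/2] = 1195/2146.5 ≈ 0.5567.
%ΔM = (117,262 − 84,000)/[(84,000+117,262)/2] = 33262/100631 ≈ 0.3305.
E_I = %ΔQ/%ΔM ≈ 1.68.
E_I > 1: normal good (luxury).

1.68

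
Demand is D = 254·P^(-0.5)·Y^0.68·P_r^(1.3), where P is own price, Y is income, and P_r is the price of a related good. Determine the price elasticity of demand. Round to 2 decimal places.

-0.50

For a Cobb–Douglas (constant-elasticity) form D = A·P^α·…, the elasticity with respect to P equals the exponent α at every point.
Here the exponent on P is -0.5, so the price elasticity of demand is -0.50.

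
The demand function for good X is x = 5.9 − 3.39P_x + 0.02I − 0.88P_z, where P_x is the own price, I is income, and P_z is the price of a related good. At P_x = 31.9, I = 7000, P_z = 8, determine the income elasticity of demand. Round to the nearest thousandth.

4.557

At the given point, x = 5.9 − 3.39(31.9) + 0.02(7000) − 0.88(8) = 5.9 − 108.141 + 140 − 7.04 = 30.719.
∂x/∂I = +0.02, so E_I = 0.02·(7000/30.719) ≈ 4.557.
E_I > 1: normal good (luxury).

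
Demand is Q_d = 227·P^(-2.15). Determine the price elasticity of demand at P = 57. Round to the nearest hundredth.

-2.15

For a Cobb–Douglas (constant-elasticity) form Q_d = A·P^α·…, the elasticity with respect to P equals the exponent α at every point.
Here the exponent on P is -2.15, so the price elasticity of demand is -2.15.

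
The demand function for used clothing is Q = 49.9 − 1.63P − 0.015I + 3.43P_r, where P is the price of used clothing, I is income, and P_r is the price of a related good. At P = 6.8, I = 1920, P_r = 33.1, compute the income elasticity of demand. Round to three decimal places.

Evaluating quantity at (P, I, P_r) gives Q = 49.9 − 1.63(6.8) − 0.015(1920) + 3.43(33.1) = 49.9 − 11.084 − 28.8 + 113.533 = 123.549.
∂Q/∂I = −0.015, so E_I = -0.015·(1920/123.549) ≈ -0.233.
E_I < 0: inferior good.

-0.233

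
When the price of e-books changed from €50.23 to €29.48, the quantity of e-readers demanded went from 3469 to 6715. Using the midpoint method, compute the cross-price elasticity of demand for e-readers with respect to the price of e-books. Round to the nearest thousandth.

%ΔQ_x = (6715 − 3469)/[(3469+6715)/2] = 3246/5092 ≈ 0.6375.
%ΔP_y = (29.48 − 50.23)/[(50.23+29.48)/2] ≈ -0.5206.
E_xy = 0.6375/-0.5206 ≈ -1.224.
E_xy < 0, so e-readers and e-books are complements.

-1.224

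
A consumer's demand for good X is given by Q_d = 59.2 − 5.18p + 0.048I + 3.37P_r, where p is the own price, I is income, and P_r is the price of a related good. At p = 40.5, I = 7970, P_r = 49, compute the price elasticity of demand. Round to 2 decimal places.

-0.53

Q_d = 59.2 − 5.18(40.5) + 0.048(7970) + 3.37(49) = 59.2 − 209.79 + 382.56 + 165.13 = 397.1.
∂Q_d/∂p = −5.18, so E_p = (−5.18)·(40.5/397.1) ≈ -0.53.
|E_p| < 1: demand is inelastic.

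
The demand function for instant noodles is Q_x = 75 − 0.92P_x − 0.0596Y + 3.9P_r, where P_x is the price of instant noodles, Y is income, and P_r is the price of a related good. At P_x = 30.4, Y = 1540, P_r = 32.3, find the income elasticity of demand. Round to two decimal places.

-1.13

Evaluating quantity at (P_x, Y, P_r) gives Q_x = 75 − 0.92(30.4) − 0.0596(1540) + 3.9(32.3) = 75 − 27.968 − 91.784 + 125.97 = 81.218.
∂Q_x/∂Y = −0.0596, so E_I = -0.0596·(1540/81.218) ≈ -1.13.
E_I < 0: inferior good.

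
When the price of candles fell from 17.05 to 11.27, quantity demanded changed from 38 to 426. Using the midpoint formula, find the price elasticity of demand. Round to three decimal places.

-4.097

%Δq = (426 − 38)/[(38 + 426)/2] = 388/232 ≈ 1.6724.
%Δp = (11.27 − 17.05)/[(17.05 + 11.27)/2] = -5.78/14.16 ≈ -0.4082.
Arc elasticity E = %Δq/%Δp ≈ 1.6724/-0.4082 ≈ -4.097.
|E| > 1: demand is elastic over this range.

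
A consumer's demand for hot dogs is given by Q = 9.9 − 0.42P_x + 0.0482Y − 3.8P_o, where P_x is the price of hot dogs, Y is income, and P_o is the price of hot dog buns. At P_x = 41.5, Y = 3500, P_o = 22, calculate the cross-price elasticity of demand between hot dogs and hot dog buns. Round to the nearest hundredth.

-1.08

First evaluate Q: 9.9 − 0.42(41.5) + 0.0482(3500) − 3.8(22) = 9.9 − 17.43 + 168.7 − 83.6 = 77.57.
∂Q/∂P_o = −3.8, so E_xy = -3.8·(22/77.57) ≈ -1.08.
E_xy < 0: the goods are complements.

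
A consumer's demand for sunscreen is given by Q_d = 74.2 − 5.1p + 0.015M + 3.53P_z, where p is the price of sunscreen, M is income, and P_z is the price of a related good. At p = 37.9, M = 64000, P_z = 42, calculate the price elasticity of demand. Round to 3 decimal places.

-0.195

Evaluating quantity at (p, M, P_z) gives Q_d = 74.2 − 5.1(37.9) + 0.015(64000) + 3.53(42) = 74.2 − 193.29 + 960 + 148.26 = 989.17.
∂Q_d/∂p = −5.1, so E_p = (−5.1)·(37.9/989.17) ≈ -0.195.
|E_p| < 1: demand is inelastic.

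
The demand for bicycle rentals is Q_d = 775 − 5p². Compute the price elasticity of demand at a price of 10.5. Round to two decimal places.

-4.93

At p = 10.5, Q_d = 223.75.
dQ_d/dp = −2·5·p = −105.
Point elasticity E = (dQ_d/dp)·(p/Q_d) = -105 × 10.5/223.75 ≈ -4.93.
|E| > 1, so demand is elastic at this price.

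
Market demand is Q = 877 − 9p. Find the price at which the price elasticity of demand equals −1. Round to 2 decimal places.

48.72

For linear demand Q = a − bp, E = −bp/(a − bp). |E| = 1 ⇒ bp = a − bp ⇒ p = a/(2b).
p = 877/(2·9) ≈ 48.72.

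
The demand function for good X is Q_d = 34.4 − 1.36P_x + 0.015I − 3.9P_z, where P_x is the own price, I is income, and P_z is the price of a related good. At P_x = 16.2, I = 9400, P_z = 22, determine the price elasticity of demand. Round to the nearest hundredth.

-0.33

Q_d = 34.4 − 1.36(16.2) + 0.015(9400) − 3.9(22) = 34.4 − 22.032 + 141 − 85.8 = 67.568.
∂Q_d/∂P_x = −1.36, so E_p = (−1.36)·(16.2/67.568) ≈ -0.33.
|E_p| < 1: demand is inelastic.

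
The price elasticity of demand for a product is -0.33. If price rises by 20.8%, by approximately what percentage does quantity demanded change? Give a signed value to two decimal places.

-6.86

%ΔQ ≈ E × %ΔP = (-0.33) × (20.8%) ≈ -6.86%.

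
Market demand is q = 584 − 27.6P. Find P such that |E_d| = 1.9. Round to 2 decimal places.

Set −bP/(a − bP) = −1.9 ⇒ bP = 1.9(a − bP) ⇒ bP(1+1.9) = 1.9·a.
P = 1.9·584/(27.6·2.9) ≈ 13.86.

13.86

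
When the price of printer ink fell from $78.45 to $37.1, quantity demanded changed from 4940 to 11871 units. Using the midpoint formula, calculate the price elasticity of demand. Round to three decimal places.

-1.152

%ΔQ = (11871 − 4940)/[(4940 + 11871)/2] = 6931/8405.5 ≈ 0.8246.
%Δp = (37.1 − 78.45)/[(78.45 + 37.1)/2] = -41.35/57.775 ≈ -0.7157.
Arc elasticity E = %ΔQ/%Δp ≈ 0.8246/-0.7157 ≈ -1.152.
|E| > 1: demand is elastic over this range.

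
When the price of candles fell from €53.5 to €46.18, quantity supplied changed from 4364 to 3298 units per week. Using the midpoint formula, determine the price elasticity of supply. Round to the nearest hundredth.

1.89

%ΔQ = (3298 − 4364)/[(4364 + 3298)/2] = -1066/3831 ≈ -0.2783.
%Δp = (46.18 − 53.5)/[(53.5 + 46.18)/2] = -7.32/49.84 ≈ -0.1469.
Arc elasticity E = %ΔQ/%Δp ≈ -0.2783/-0.1469 ≈ 1.89.
|E| > 1: supply is elastic over this range.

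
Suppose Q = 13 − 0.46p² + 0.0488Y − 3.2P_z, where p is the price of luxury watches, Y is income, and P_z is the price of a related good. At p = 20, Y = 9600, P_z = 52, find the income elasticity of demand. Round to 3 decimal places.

3.574

At the given point, Q = 13 − 0.46(20)² + 0.0488(9600) − 3.2(52) = 13 − 184 + 468.48 − 166.4 = 131.08.
∂Q/∂Y = +0.0488, so E_I = 0.0488·(9600/131.08) ≈ 3.574.
E_I > 1: normal good (luxury).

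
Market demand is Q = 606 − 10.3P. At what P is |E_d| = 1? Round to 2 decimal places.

For linear demand Q = a − bP, E = −bP/(a − bP). |E| = 1 ⇒ bP = a − bP ⇒ P = a/(2b).
P = 606/(2·10.3) ≈ 29.42.

29.42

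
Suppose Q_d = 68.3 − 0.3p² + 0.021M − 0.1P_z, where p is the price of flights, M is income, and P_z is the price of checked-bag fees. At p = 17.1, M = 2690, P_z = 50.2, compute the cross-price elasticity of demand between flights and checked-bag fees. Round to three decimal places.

-0.157

Evaluating quantity at (p, M, P_z) gives Q_d = 68.3 − 0.3(17.1)² + 0.021(2690) − 0.1(50.2) = 68.3 − 87.723 + 56.49 − 5.02 = 32.047.
∂Q_d/∂P_z = −0.1, so E_xy = -0.1·(50.2/32.047) ≈ -0.157.
E_xy < 0: the goods are complements.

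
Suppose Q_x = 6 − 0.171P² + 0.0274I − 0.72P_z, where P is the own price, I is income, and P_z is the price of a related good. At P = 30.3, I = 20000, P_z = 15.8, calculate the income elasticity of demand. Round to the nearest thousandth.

1.421

First evaluate Q_x: 6 − 0.171(30.3)² + 0.0274(20000) − 0.72(15.8) = 6 − 156.9934 + 548 − 11.376 = 385.6306.
∂Q_x/∂I = +0.0274, so E_I = 0.0274·(20000/385.6306) ≈ 1.421.
E_I > 1: normal good (luxury).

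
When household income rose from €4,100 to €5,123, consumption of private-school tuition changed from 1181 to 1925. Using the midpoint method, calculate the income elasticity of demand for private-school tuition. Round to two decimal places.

2.16

%ΔQ = (1925 − 1181)/[(1181+1925)/2] = 744/1553 ≈ 0.4791.
%ΔI = (5,123 − 4,100)/[(4,100+5,123)/2] = 1023/4611.5 ≈ 0.2218.
E_I = %ΔQ/%ΔI ≈ 2.16.
E_I > 1: normal good (luxury).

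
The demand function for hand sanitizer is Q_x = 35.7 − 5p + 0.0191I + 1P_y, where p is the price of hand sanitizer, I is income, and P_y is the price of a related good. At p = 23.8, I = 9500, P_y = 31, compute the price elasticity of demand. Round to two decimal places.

-0.92

Q_x = 35.7 − 5(23.8) + 0.0191(9500) + 1(31) = 35.7 − 119 + 181.45 + 31 = 129.15.
∂Q_x/∂p = −5, so E_p = (−5)·(23.8/129.15) ≈ -0.92.
|E_p| < 1: demand is inelastic.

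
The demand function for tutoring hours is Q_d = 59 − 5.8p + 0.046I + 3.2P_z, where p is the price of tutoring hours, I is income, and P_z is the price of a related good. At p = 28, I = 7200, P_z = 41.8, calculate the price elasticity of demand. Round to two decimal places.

First evaluate Q_d: 59 − 5.8(28) + 0.046(7200) + 3.2(41.8) = 59 − 162.4 + 331.2 + 133.76 = 361.56.
∂Q_d/∂p = −5.8, so E_p = (−5.8)·(28/361.56) ≈ -0.45.
|E_p| < 1: demand is inelastic.

-0.45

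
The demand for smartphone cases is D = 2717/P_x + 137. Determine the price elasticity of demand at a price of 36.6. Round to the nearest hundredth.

At P_x = 36.6, D = 211.235.
dD/dP_x = −2717/P_x² = −2.0283.
Point elasticity E = (dD/dP_x)·(P_x/D) = -2.0283 × 36.6/211.235 ≈ -0.35.
|E| < 1, so demand is inelastic at this price.

-0.35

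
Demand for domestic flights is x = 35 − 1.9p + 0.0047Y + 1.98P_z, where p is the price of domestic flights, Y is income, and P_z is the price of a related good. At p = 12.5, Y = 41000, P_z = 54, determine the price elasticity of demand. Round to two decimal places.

First evaluate x: 35 − 1.9(12.5) + 0.0047(41000) + 1.98(54) = 35 − 23.75 + 192.7 + 106.92 = 310.87.
∂x/∂p = −1.9, so E_p = (−1.9)·(12.5/310.87) ≈ -0.08.
|E_p| < 1: demand is inelastic.

-0.08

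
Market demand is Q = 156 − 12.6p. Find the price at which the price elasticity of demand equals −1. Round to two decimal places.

For linear demand Q = a − bp, E = −bp/(a − bp). |E| = 1 ⇒ bp = a − bp ⇒ p = a/(2b).
p = 156/(2·12.6) ≈ 6.19.

6.19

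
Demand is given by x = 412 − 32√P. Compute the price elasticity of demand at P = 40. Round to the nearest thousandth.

-0.483

At P = 40, x = 209.6142.
dx/dP = −32/(2√P) = −32/(2·6.3246).
Point elasticity E = (dx/dP)·(P/x) = -2.5298 × 40/209.6142 ≈ -0.483.
|E| < 1, so demand is inelastic at this price.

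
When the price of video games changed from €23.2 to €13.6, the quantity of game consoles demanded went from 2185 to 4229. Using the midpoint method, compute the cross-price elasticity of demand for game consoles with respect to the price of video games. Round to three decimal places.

%ΔQ_x = (4229 − 2185)/[(2185+4229)/2] = 2044/3207 ≈ 0.6374.
%ΔP_y = (13.6 − 23.2)/[(23.2+13.6)/2] ≈ -0.5217.
E_xy = 0.6374/-0.5217 ≈ -1.222.
E_xy < 0, so game consoles and video games are complements.

-1.222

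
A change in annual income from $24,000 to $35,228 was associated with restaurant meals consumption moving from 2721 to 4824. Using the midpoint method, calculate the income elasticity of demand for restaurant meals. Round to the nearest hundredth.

%ΔQ = (4824 − 2721)/[(2721+4824)/2] = 2103/3772.5 ≈ 0.5575.
%ΔI = (35,228 − 24,000)/[(24,000+35,228)/2] = 11228/29614 ≈ 0.3791.
E_I = %ΔQ/%ΔI ≈ 1.47.
E_I > 1: normal good (luxury).

1.47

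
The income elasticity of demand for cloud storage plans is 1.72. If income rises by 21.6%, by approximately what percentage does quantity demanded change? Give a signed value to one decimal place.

%ΔQ ≈ E × %ΔI = (1.72) × (21.6%) ≈ 37.2%.

37.2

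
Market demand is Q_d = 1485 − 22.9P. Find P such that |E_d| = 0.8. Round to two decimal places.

Set −bP/(a − bP) = −0.8 ⇒ bP = 0.8(a − bP) ⇒ bP(1+0.8) = 0.8·a.
P = 0.8·1485/(22.9·1.8) ≈ 28.82.

28.82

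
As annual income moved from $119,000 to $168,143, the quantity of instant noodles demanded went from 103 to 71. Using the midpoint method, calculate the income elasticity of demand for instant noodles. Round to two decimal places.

-1.07

%ΔQ = (71 − 103)/[(103+71)/2] = -32/87 ≈ -0.3678.
%ΔM = (168,143 − 119,000)/[(119,000+168,143)/2] = 49143/143571.5 ≈ 0.3423.
E_I = %ΔQ/%ΔM ≈ -1.07.
E_I < 0: inferior good.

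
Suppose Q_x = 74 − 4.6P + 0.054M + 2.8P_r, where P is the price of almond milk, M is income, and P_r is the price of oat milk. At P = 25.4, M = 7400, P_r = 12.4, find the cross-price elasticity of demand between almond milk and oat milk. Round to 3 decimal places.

At the given point, Q_x = 74 − 4.6(25.4) + 0.054(7400) + 2.8(12.4) = 74 − 116.84 + 399.6 + 34.72 = 391.48.
∂Q_x/∂P_r = +2.8, so E_xy = 2.8·(12.4/391.48) ≈ 0.089.
E_xy > 0: the goods are substitutes.

0.089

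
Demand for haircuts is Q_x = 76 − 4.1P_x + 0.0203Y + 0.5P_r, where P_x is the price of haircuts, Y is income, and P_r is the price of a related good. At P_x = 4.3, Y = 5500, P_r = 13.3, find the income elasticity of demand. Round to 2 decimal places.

0.63

At the given point, Q_x = 76 − 4.1(4.3) + 0.0203(5500) + 0.5(13.3) = 76 − 17.63 + 111.65 + 6.65 = 176.67.
∂Q_x/∂Y = +0.0203, so E_I = 0.0203·(5500/176.67) ≈ 0.63.
E_I ∈ (0,1): normal good (necessity).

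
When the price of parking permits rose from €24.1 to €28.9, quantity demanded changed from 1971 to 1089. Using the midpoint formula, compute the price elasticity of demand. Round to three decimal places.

%ΔQ = (1089 − 1971)/[(1971 + 1089)/2] = -882/1530 ≈ -0.5765.
%Δp = (28.9 − 24.1)/[(24.1 + 28.9)/2] = 4.8/26.5 ≈ 0.1811.
Arc elasticity E = %ΔQ/%Δp ≈ -0.5765/0.1811 ≈ -3.183.
|E| > 1: demand is elastic over this range.

-3.183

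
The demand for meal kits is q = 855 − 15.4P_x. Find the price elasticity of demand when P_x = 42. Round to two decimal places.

At P_x = 42, q = 208.2.
dq/dP_x = −15.4.
Point elasticity E = (dq/dP_x)·(P_x/q) = -15.4 × 42/208.2 ≈ -3.11.
|E| > 1, so demand is elastic at this price.

-3.11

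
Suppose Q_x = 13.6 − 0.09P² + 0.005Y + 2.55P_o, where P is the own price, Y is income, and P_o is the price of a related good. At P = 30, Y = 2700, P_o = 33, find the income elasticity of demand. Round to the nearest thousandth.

Substituting, Q_x = 13.6 − 0.09(30)² + 0.005(2700) + 2.55(33) = 13.6 − 81 + 13.5 + 84.15 = 30.25.
∂Q_x/∂Y = +0.005, so E_I = 0.005·(2700/30.25) ≈ 0.446.
E_I ∈ (0,1): normal good (necessity).

0.446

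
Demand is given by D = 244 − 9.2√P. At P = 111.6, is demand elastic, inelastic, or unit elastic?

inelastic

At P = 111.6, D = 146.8104.
dD/dP = −9.2/(2√P) = −9.2/(2·10.5641).
Point elasticity E = (dD/dP)·(P/D) = -0.4354 × 111.6/146.8104 ≈ -0.331.
|E| ≈ 0.331 < 1, so demand is inelastic.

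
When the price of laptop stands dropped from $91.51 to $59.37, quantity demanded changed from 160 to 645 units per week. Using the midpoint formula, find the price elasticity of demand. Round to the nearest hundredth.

-2.83

%Δq = (645 − 160)/[(160 + 645)/2] = 485/402.5 ≈ 1.2050.
%ΔP = (59.37 − 91.51)/[(91.51 + 59.37)/2] = -32.14/75.44 ≈ -0.4260.
Arc elasticity E = %Δq/%ΔP ≈ 1.2050/-0.4260 ≈ -2.83.
|E| > 1: demand is elastic over this range.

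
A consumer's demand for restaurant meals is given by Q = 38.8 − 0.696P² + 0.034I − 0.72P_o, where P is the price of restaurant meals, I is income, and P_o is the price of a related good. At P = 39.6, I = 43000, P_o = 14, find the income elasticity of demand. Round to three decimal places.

Evaluating quantity at (P, I, P_o) gives Q = 38.8 − 0.696(39.6)² + 0.034(43000) − 0.72(14) = 38.8 − 1091.4394 + 1462 − 10.08 = 399.2806.
∂Q/∂I = +0.034, so E_I = 0.034·(43000/399.2806) ≈ 3.662.
E_I > 1: normal good (luxury).

3.662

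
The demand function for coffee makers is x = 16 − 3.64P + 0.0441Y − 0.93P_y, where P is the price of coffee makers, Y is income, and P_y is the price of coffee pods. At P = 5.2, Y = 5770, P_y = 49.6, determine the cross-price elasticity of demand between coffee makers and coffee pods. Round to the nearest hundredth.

-0.22

Evaluating quantity at (P, Y, P_y) gives x = 16 − 3.64(5.2) + 0.0441(5770) − 0.93(49.6) = 16 − 18.928 + 254.457 − 46.128 = 205.401.
∂x/∂P_y = −0.93, so E_xy = -0.93·(49.6/205.401) ≈ -0.22.
E_xy < 0: the goods are complements.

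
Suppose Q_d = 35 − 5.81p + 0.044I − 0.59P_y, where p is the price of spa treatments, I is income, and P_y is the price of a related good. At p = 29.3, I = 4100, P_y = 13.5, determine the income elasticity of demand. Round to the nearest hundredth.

4.85

At the given point, Q_d = 35 − 5.81(29.3) + 0.044(4100) − 0.59(13.5) = 35 − 170.233 + 180.4 − 7.965 = 37.202.
∂Q_d/∂I = +0.044, so E_I = 0.044·(4100/37.202) ≈ 4.85.
E_I > 1: normal good (luxury).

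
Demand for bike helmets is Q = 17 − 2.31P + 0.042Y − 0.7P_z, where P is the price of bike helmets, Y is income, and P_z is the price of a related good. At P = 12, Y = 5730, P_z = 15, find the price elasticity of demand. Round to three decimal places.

Q = 17 − 2.31(12) + 0.042(5730) − 0.7(15) = 17 − 27.72 + 240.66 − 10.5 = 219.44.
∂Q/∂P = −2.31, so E_p = (−2.31)·(12/219.44) ≈ -0.126.
|E_p| < 1: demand is inelastic.

-0.126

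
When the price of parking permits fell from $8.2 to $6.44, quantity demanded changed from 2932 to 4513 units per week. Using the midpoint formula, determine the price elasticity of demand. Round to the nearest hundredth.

%ΔQ = (4513 − 2932)/[(2932 + 4513)/2] = 1581/3722.5 ≈ 0.4247.
%ΔP = (6.44 − 8.2)/[(8.2 + 6.44)/2] = -1.76/7.32 ≈ -0.2404.
Arc elasticity E = %ΔQ/%ΔP ≈ 0.4247/-0.2404 ≈ -1.77.
|E| > 1: demand is elastic over this range.

-1.77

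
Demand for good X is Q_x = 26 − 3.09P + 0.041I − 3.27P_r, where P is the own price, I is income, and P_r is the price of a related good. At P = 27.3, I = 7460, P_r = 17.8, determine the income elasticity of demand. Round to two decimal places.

Evaluating quantity at (P, I, P_r) gives Q_x = 26 − 3.09(27.3) + 0.041(7460) − 3.27(17.8) = 26 − 84.357 + 305.86 − 58.206 = 189.297.
∂Q_x/∂I = +0.041, so E_I = 0.041·(7460/189.297) ≈ 1.62.
E_I > 1: normal good (luxury).

1.62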